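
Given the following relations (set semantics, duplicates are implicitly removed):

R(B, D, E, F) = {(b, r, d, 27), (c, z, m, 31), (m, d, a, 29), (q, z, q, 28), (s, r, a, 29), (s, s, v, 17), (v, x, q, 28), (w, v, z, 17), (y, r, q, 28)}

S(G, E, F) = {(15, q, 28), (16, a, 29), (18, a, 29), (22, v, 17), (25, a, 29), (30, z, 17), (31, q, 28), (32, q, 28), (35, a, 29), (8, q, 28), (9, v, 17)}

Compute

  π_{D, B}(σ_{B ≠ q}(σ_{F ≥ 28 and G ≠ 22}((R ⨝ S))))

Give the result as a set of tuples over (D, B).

Natural join on E, F: {(m, d, a, 29, 16), (m, d, a, 29, 18), (m, d, a, 29, 25), (m, d, a, 29, 35), (q, z, q, 28, 15), (q, z, q, 28, 31), (q, z, q, 28, 32), (q, z, q, 28, 8), (s, r, a, 29, 16), (s, r, a, 29, 18), (s, r, a, 29, 25), (s, r, a, 29, 35), (s, s, v, 17, 22), (s, s, v, 17, 9), (v, x, q, 28, 15), (v, x, q, 28, 31), (v, x, q, 28, 32), (v, x, q, 28, 8), (w, v, z, 17, 30), (y, r, q, 28, 15), (y, r, q, 28, 31), (y, r, q, 28, 32), (y, r, q, 28, 8)}
Filtering on F ≥ 28 and G ≠ 22 leaves {(m, d, a, 29, 16), (m, d, a, 29, 18), (m, d, a, 29, 25), (m, d, a, 29, 35), (q, z, q, 28, 15), (q, z, q, 28, 31), (q, z, q, 28, 32), (q, z, q, 28, 8), (s, r, a, 29, 16), (s, r, a, 29, 18), (s, r, a, 29, 25), (s, r, a, 29, 35), (v, x, q, 28, 15), (v, x, q, 28, 31), (v, x, q, 28, 32), (v, x, q, 28, 8), (y, r, q, 28, 15), (y, r, q, 28, 31), (y, r, q, 28, 32), (y, r, q, 28, 8)}.
Filtering on B ≠ q leaves {(m, d, a, 29, 16), (m, d, a, 29, 18), (m, d, a, 29, 25), (m, d, a, 29, 35), (s, r, a, 29, 16), (s, r, a, 29, 18), (s, r, a, 29, 25), (s, r, a, 29, 35), (v, x, q, 28, 15), (v, x, q, 28, 31), (v, x, q, 28, 32), (v, x, q, 28, 8), (y, r, q, 28, 15), (y, r, q, 28, 31), (y, r, q, 28, 32), (y, r, q, 28, 8)}.
π_{D, B} gives {(d, m), (r, s), (r, y), (x, v)} (12 duplicate(s) eliminated).

{(d, m), (r, s), (r, y), (x, v)}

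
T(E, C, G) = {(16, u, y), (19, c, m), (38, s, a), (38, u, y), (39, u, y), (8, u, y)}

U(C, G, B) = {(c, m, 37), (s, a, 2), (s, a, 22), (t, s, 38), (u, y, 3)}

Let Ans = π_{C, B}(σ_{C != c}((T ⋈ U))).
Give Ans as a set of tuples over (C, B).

{(s, 2), (s, 22), (u, 3)}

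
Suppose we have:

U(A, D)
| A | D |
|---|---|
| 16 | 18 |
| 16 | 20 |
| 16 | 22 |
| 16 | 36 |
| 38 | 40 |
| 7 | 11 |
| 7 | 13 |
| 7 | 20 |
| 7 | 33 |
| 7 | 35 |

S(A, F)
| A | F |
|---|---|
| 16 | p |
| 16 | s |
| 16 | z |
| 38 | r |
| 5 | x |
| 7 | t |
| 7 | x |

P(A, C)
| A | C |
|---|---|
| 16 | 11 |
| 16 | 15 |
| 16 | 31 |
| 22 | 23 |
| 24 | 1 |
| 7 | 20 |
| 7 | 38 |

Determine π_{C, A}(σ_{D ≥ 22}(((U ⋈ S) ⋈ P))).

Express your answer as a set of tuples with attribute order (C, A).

{(11, 16), (15, 16), (20, 7), (31, 16), (38, 7)}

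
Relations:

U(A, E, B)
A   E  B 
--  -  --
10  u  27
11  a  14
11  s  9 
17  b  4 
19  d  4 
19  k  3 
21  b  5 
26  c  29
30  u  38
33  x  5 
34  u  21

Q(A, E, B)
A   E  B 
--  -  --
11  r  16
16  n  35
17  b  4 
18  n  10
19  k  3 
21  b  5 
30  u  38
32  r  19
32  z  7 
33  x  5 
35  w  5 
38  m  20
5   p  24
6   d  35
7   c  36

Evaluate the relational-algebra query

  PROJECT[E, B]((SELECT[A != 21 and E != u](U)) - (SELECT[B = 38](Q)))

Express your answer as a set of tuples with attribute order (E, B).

{(a, 14), (b, 4), (c, 29), (d, 4), (k, 3), (s, 9), (x, 5)}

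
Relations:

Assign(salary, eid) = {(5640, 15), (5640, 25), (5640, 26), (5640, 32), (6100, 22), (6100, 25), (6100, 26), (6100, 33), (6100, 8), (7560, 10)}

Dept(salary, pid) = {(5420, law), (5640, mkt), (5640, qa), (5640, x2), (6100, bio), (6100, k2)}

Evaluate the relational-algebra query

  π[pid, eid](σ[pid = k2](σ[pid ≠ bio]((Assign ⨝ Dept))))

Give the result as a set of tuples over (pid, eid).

{(k2, 22), (k2, 25), (k2, 26), (k2, 33), (k2, 8)}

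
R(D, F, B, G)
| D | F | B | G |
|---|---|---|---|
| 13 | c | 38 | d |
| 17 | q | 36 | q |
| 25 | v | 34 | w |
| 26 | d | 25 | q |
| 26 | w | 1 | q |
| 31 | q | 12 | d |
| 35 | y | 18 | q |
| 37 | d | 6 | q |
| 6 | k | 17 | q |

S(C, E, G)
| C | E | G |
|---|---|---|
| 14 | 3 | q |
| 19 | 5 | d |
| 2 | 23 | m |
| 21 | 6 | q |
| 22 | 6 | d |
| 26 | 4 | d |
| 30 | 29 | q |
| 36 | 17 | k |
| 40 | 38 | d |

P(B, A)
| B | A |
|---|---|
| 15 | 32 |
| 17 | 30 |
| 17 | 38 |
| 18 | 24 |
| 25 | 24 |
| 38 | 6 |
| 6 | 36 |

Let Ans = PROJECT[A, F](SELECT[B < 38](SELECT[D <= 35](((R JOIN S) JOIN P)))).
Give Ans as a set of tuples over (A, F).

Joining R and S on G yields {(13, c, 38, d, 19, 5), (13, c, 38, d, 22, 6), (13, c, 38, d, 26, 4), (13, c, 38, d, 40, 38), (17, q, 36, q, 14, 3), (17, q, 36, q, 21, 6), (17, q, 36, q, 30, 29), (26, d, 25, q, 14, 3), (26, d, 25, q, 21, 6), (26, d, 25, q, 30, 29), (26, w, 1, q, 14, 3), (26, w, 1, q, 21, 6), (26, w, 1, q, 30, 29), (31, q, 12, d, 19, 5), (31, q, 12, d, 22, 6), (31, q, 12, d, 26, 4), (31, q, 12, d, 40, 38), (35, y, 18, q, 14, 3), (35, y, 18, q, 21, 6), (35, y, 18, q, 30, 29), (37, d, 6, q, 14, 3), (37, d, 6, q, 21, 6), (37, d, 6, q, 30, 29), (6, k, 17, q, 14, 3), (6, k, 17, q, 21, 6), (6, k, 17, q, 30, 29)}.
Joining (R JOIN S) and P on B yields {(13, c, 38, d, 19, 5, 6), (13, c, 38, d, 22, 6, 6), (13, c, 38, d, 26, 4, 6), (13, c, 38, d, 40, 38, 6), (26, d, 25, q, 14, 3, 24), (26, d, 25, q, 21, 6, 24), (26, d, 25, q, 30, 29, 24), (35, y, 18, q, 14, 3, 24), (35, y, 18, q, 21, 6, 24), (35, y, 18, q, 30, 29, 24), (37, d, 6, q, 14, 3, 36), (37, d, 6, q, 21, 6, 36), (37, d, 6, q, 30, 29, 36), (6, k, 17, q, 14, 3, 30), (6, k, 17, q, 14, 3, 38), (6, k, 17, q, 21, 6, 30), (6, k, 17, q, 21, 6, 38), (6, k, 17, q, 30, 29, 30), (6, k, 17, q, 30, 29, 38)}.
σ[D <= 35]: keep tuples satisfying D <= 35 → {(13, c, 38, d, 19, 5, 6), (13, c, 38, d, 22, 6, 6), (13, c, 38, d, 26, 4, 6), (13, c, 38, d, 40, 38, 6), (26, d, 25, q, 14, 3, 24), (26, d, 25, q, 21, 6, 24), (26, d, 25, q, 30, 29, 24), (35, y, 18, q, 14, 3, 24), (35, y, 18, q, 21, 6, 24), (35, y, 18, q, 30, 29, 24), (6, k, 17, q, 14, 3, 30), (6, k, 17, q, 14, 3, 38), (6, k, 17, q, 21, 6, 30), (6, k, 17, q, 21, 6, 38), (6, k, 17, q, 30, 29, 30), (6, k, 17, q, 30, 29, 38)}
σ[B < 38]: keep tuples satisfying B < 38 → {(26, d, 25, q, 14, 3, 24), (26, d, 25, q, 21, 6, 24), (26, d, 25, q, 30, 29, 24), (35, y, 18, q, 14, 3, 24), (35, y, 18, q, 21, 6, 24), (35, y, 18, q, 30, 29, 24), (6, k, 17, q, 14, 3, 30), (6, k, 17, q, 14, 3, 38), (6, k, 17, q, 21, 6, 30), (6, k, 17, q, 21, 6, 38), (6, k, 17, q, 30, 29, 30), (6, k, 17, q, 30, 29, 38)}
Projecting to A, F (8 duplicate(s) eliminated): {(24, d), (24, y), (30, k), (38, k)}

{(24, d), (24, y), (30, k), (38, k)}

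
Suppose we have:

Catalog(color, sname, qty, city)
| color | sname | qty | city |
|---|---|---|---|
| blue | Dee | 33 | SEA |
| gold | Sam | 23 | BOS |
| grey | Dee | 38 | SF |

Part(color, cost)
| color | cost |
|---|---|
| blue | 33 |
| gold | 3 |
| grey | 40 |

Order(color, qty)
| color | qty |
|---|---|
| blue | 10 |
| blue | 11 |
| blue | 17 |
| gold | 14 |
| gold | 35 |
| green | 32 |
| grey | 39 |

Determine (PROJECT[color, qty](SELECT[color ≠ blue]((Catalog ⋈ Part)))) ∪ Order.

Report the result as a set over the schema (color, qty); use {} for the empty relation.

Joining Catalog and Part on color yields {(blue, Dee, 33, SEA, 33), (gold, Sam, 23, BOS, 3), (grey, Dee, 38, SF, 40)}.
Filtering on color ≠ blue leaves {(gold, Sam, 23, BOS, 3), (grey, Dee, 38, SF, 40)}.
Projecting to color, qty: {(gold, 23), (grey, 38)}
Union: {(gold, 23), (grey, 38)} with {(blue, 10), (blue, 11), (blue, 17), (gold, 14), (gold, 35), (green, 32), (grey, 39)} → {(blue, 10), (blue, 11), (blue, 17), (gold, 14), (gold, 23), (gold, 35), (green, 32), (grey, 38), (grey, 39)}

{(blue, 10), (blue, 11), (blue, 17), (gold, 14), (gold, 23), (gold, 35), (green, 32), (grey, 38), (grey, 39)}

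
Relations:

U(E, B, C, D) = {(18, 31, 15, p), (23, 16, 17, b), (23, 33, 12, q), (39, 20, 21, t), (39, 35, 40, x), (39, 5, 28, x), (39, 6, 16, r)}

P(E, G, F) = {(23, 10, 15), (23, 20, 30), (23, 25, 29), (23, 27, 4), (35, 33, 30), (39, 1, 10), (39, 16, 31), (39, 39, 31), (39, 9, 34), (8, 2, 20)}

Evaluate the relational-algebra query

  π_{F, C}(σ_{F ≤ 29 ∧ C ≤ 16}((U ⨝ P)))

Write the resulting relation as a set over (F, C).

U ⋈ P (natural join on E): {(23, 16, 17, b, 10, 15), (23, 16, 17, b, 20, 30), (23, 16, 17, b, 25, 29), (23, 16, 17, b, 27, 4), (23, 33, 12, q, 10, 15), (23, 33, 12, q, 20, 30), (23, 33, 12, q, 25, 29), (23, 33, 12, q, 27, 4), (39, 20, 21, t, 1, 10), (39, 20, 21, t, 16, 31), (39, 20, 21, t, 39, 31), (39, 20, 21, t, 9, 34), (39, 35, 40, x, 1, 10), (39, 35, 40, x, 16, 31), (39, 35, 40, x, 39, 31), (39, 35, 40, x, 9, 34), (39, 5, 28, x, 1, 10), (39, 5, 28, x, 16, 31), (39, 5, 28, x, 39, 31), (39, 5, 28, x, 9, 34), (39, 6, 16, r, 1, 10), (39, 6, 16, r, 16, 31), (39, 6, 16, r, 39, 31), (39, 6, 16, r, 9, 34)}
Selection F ≤ 29 ∧ C ≤ 16: {(23, 33, 12, q, 10, 15), (23, 33, 12, q, 25, 29), (23, 33, 12, q, 27, 4), (39, 6, 16, r, 1, 10)}
π[F, C]: project onto (F, C) → {(10, 16), (15, 12), (29, 12), (4, 12)}

{(10, 16), (15, 12), (29, 12), (4, 12)}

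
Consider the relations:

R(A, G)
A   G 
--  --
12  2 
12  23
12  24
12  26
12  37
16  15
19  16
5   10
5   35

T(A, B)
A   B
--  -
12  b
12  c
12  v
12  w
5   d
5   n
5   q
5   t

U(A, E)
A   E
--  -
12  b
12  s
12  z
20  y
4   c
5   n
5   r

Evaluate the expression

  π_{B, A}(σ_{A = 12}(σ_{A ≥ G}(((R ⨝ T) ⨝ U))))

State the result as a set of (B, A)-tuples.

{(b, 12), (c, 12), (v, 12), (w, 12)}

Natural join on A: {(12, 2, b), (12, 2, c), (12, 2, v), (12, 2, w), (12, 23, b), (12, 23, c), (12, 23, v), (12, 23, w), (12, 24, b), (12, 24, c), (12, 24, v), (12, 24, w), (12, 26, b), (12, 26, c), (12, 26, v), (12, 26, w), (12, 37, b), (12, 37, c), (12, 37, v), (12, 37, w), (5, 10, d), (5, 10, n), (5, 10, q), (5, 10, t), (5, 35, d), (5, 35, n), (5, 35, q), (5, 35, t)}
Natural join on A: {(12, 2, b, b), (12, 2, b, s), (12, 2, b, z), (12, 2, c, b), (12, 2, c, s), (12, 2, c, z), (12, 2, v, b), (12, 2, v, s), (12, 2, v, z), (12, 2, w, b), (12, 2, w, s), (12, 2, w, z), (12, 23, b, b), (12, 23, b, s), (12, 23, b, z), (12, 23, c, b), (12, 23, c, s), (12, 23, c, z), (12, 23, v, b), (12, 23, v, s), (12, 23, v, z), (12, 23, w, b), (12, 23, w, s), (12, 23, w, z), (12, 24, b, b), (12, 24, b, s), (12, 24, b, z), (12, 24, c, b), (12, 24, c, s), (12, 24, c, z), (12, 24, v, b), (12, 24, v, s), (12, 24, v, z), (12, 24, w, b), (12, 24, w, s), (12, 24, w, z), (12, 26, b, b), (12, 26, b, s), (12, 26, b, z), (12, 26, c, b), (12, 26, c, s), (12, 26, c, z), (12, 26, v, b), (12, 26, v, s), (12, 26, v, z), (12, 26, w, b), (12, 26, w, s), (12, 26, w, z), (12, 37, b, b), (12, 37, b, s), (12, 37, b, z), (12, 37, c, b), (12, 37, c, s), (12, 37, c, z), (12, 37, v, b), (12, 37, v, s), (12, 37, v, z), (12, 37, w, b), (12, 37, w, s), (12, 37, w, z), (5, 10, d, n), (5, 10, d, r), (5, 10, n, n), (5, 10, n, r), (5, 10, q, n), (5, 10, q, r), (5, 10, t, n), (5, 10, t, r), (5, 35, d, n), (5, 35, d, r), (5, 35, n, n), (5, 35, n, r), (5, 35, q, n), (5, 35, q, r), (5, 35, t, n), (5, 35, t, r)}
Selection A ≥ G: {(12, 2, b, b), (12, 2, b, s), (12, 2, b, z), (12, 2, c, b), (12, 2, c, s), (12, 2, c, z), (12, 2, v, b), (12, 2, v, s), (12, 2, v, z), (12, 2, w, b), (12, 2, w, s), (12, 2, w, z)}
Selection A = 12: {(12, 2, b, b), (12, 2, b, s), (12, 2, b, z), (12, 2, c, b), (12, 2, c, s), (12, 2, c, z), (12, 2, v, b), (12, 2, v, s), (12, 2, v, z), (12, 2, w, b), (12, 2, w, s), (12, 2, w, z)}
π[B, A]: project onto (B, A) (8 duplicate(s) eliminated) → {(b, 12), (c, 12), (v, 12), (w, 12)}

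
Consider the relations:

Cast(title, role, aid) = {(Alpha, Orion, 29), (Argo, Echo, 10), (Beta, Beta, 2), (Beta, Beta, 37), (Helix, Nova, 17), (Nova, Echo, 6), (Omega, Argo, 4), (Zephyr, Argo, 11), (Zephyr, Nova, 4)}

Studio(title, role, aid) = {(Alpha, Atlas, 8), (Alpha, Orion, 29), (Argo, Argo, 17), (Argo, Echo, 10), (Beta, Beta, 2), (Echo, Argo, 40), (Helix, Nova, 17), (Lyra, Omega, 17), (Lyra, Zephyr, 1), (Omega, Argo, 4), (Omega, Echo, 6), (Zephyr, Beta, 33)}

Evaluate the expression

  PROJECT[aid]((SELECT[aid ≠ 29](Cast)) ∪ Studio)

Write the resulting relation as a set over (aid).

{1, 10, 11, 17, 2, 29, 33, 37, 4, 40, 6, 8}

Filtering on aid ≠ 29 leaves {(Argo, Echo, 10), (Beta, Beta, 2), (Beta, Beta, 37), (Helix, Nova, 17), (Nova, Echo, 6), (Omega, Argo, 4), (Zephyr, Argo, 11), (Zephyr, Nova, 4)}.
Set union of the two operands is {(Alpha, Atlas, 8), (Alpha, Orion, 29), (Argo, Argo, 17), (Argo, Echo, 10), (Beta, Beta, 2), (Beta, Beta, 37), (Echo, Argo, 40), (Helix, Nova, 17), (Lyra, Omega, 17), (Lyra, Zephyr, 1), (Nova, Echo, 6), (Omega, Argo, 4), (Omega, Echo, 6), (Zephyr, Argo, 11), (Zephyr, Beta, 33), (Zephyr, Nova, 4)}.
Keep only column(s) aid (4 duplicate(s) eliminated): {1, 10, 11, 17, 2, 29, 33, 37, 4, 40, 6, 8}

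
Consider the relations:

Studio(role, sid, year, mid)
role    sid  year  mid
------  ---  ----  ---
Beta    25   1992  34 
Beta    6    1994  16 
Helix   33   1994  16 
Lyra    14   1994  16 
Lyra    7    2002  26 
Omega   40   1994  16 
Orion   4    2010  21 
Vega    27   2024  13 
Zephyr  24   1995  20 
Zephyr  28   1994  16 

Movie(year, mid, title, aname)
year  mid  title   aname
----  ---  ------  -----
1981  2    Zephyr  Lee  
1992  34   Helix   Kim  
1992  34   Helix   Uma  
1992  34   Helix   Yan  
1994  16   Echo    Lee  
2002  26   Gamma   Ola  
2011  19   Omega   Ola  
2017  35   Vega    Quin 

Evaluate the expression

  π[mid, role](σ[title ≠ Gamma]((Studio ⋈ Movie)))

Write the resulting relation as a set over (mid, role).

{(16, Beta), (16, Helix), (16, Lyra), (16, Omega), (16, Zephyr), (34, Beta)}

Studio ⋈ Movie (natural join on year, mid): {(Beta, 25, 1992, 34, Helix, Kim), (Beta, 25, 1992, 34, Helix, Uma), (Beta, 25, 1992, 34, Helix, Yan), (Beta, 6, 1994, 16, Echo, Lee), (Helix, 33, 1994, 16, Echo, Lee), (Lyra, 14, 1994, 16, Echo, Lee), (Lyra, 7, 2002, 26, Gamma, Ola), (Omega, 40, 1994, 16, Echo, Lee), (Zephyr, 28, 1994, 16, Echo, Lee)}
Selection title ≠ Gamma: {(Beta, 25, 1992, 34, Helix, Kim), (Beta, 25, 1992, 34, Helix, Uma), (Beta, 25, 1992, 34, Helix, Yan), (Beta, 6, 1994, 16, Echo, Lee), (Helix, 33, 1994, 16, Echo, Lee), (Lyra, 14, 1994, 16, Echo, Lee), (Omega, 40, 1994, 16, Echo, Lee), (Zephyr, 28, 1994, 16, Echo, Lee)}
Keep only column(s) mid, role (2 duplicate(s) eliminated): {(16, Beta), (16, Helix), (16, Lyra), (16, Omega), (16, Zephyr), (34, Beta)}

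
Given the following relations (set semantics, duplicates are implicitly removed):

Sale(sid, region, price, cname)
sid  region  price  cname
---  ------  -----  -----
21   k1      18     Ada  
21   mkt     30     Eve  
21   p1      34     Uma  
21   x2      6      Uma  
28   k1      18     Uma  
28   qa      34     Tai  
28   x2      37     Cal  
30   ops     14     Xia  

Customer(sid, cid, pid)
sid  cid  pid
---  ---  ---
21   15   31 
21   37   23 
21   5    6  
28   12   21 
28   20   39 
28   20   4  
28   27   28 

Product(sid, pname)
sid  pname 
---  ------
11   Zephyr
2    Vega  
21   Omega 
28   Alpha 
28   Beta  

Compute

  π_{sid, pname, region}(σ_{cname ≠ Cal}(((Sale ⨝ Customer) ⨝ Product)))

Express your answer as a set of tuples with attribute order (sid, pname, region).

Joining Sale and Customer on sid yields {(21, k1, 18, Ada, 15, 31), (21, k1, 18, Ada, 37, 23), (21, k1, 18, Ada, 5, 6), (21, mkt, 30, Eve, 15, 31), (21, mkt, 30, Eve, 37, 23), (21, mkt, 30, Eve, 5, 6), (21, p1, 34, Uma, 15, 31), (21, p1, 34, Uma, 37, 23), (21, p1, 34, Uma, 5, 6), (21, x2, 6, Uma, 15, 31), (21, x2, 6, Uma, 37, 23), (21, x2, 6, Uma, 5, 6), (28, k1, 18, Uma, 12, 21), (28, k1, 18, Uma, 20, 39), (28, k1, 18, Uma, 20, 4), (28, k1, 18, Uma, 27, 28), (28, qa, 34, Tai, 12, 21), (28, qa, 34, Tai, 20, 39), (28, qa, 34, Tai, 20, 4), (28, qa, 34, Tai, 27, 28), (28, x2, 37, Cal, 12, 21), (28, x2, 37, Cal, 20, 39), (28, x2, 37, Cal, 20, 4), (28, x2, 37, Cal, 27, 28)}.
Joining (Sale ⨝ Customer) and Product on sid yields {(21, k1, 18, Ada, 15, 31, Omega), (21, k1, 18, Ada, 37, 23, Omega), (21, k1, 18, Ada, 5, 6, Omega), (21, mkt, 30, Eve, 15, 31, Omega), (21, mkt, 30, Eve, 37, 23, Omega), (21, mkt, 30, Eve, 5, 6, Omega), (21, p1, 34, Uma, 15, 31, Omega), (21, p1, 34, Uma, 37, 23, Omega), (21, p1, 34, Uma, 5, 6, Omega), (21, x2, 6, Uma, 15, 31, Omega), (21, x2, 6, Uma, 37, 23, Omega), (21, x2, 6, Uma, 5, 6, Omega), (28, k1, 18, Uma, 12, 21, Alpha), (28, k1, 18, Uma, 12, 21, Beta), (28, k1, 18, Uma, 20, 39, Alpha), (28, k1, 18, Uma, 20, 39, Beta), (28, k1, 18, Uma, 20, 4, Alpha), (28, k1, 18, Uma, 20, 4, Beta), (28, k1, 18, Uma, 27, 28, Alpha), (28, k1, 18, Uma, 27, 28, Beta), (28, qa, 34, Tai, 12, 21, Alpha), (28, qa, 34, Tai, 12, 21, Beta), (28, qa, 34, Tai, 20, 39, Alpha), (28, qa, 34, Tai, 20, 39, Beta), (28, qa, 34, Tai, 20, 4, Alpha), (28, qa, 34, Tai, 20, 4, Beta), (28, qa, 34, Tai, 27, 28, Alpha), (28, qa, 34, Tai, 27, 28, Beta), (28, x2, 37, Cal, 12, 21, Alpha), (28, x2, 37, Cal, 12, 21, Beta), (28, x2, 37, Cal, 20, 39, Alpha), (28, x2, 37, Cal, 20, 39, Beta), (28, x2, 37, Cal, 20, 4, Alpha), (28, x2, 37, Cal, 20, 4, Beta), (28, x2, 37, Cal, 27, 28, Alpha), (28, x2, 37, Cal, 27, 28, Beta)}.
Apply σ_{cname ≠ Cal}; surviving tuples: {(21, k1, 18, Ada, 15, 31, Omega), (21, k1, 18, Ada, 37, 23, Omega), (21, k1, 18, Ada, 5, 6, Omega), (21, mkt, 30, Eve, 15, 31, Omega), (21, mkt, 30, Eve, 37, 23, Omega), (21, mkt, 30, Eve, 5, 6, Omega), (21, p1, 34, Uma, 15, 31, Omega), (21, p1, 34, Uma, 37, 23, Omega), (21, p1, 34, Uma, 5, 6, Omega), (21, x2, 6, Uma, 15, 31, Omega), (21, x2, 6, Uma, 37, 23, Omega), (21, x2, 6, Uma, 5, 6, Omega), (28, k1, 18, Uma, 12, 21, Alpha), (28, k1, 18, Uma, 12, 21, Beta), (28, k1, 18, Uma, 20, 39, Alpha), (28, k1, 18, Uma, 20, 39, Beta), (28, k1, 18, Uma, 20, 4, Alpha), (28, k1, 18, Uma, 20, 4, Beta), (28, k1, 18, Uma, 27, 28, Alpha), (28, k1, 18, Uma, 27, 28, Beta), (28, qa, 34, Tai, 12, 21, Alpha), (28, qa, 34, Tai, 12, 21, Beta), (28, qa, 34, Tai, 20, 39, Alpha), (28, qa, 34, Tai, 20, 39, Beta), (28, qa, 34, Tai, 20, 4, Alpha), (28, qa, 34, Tai, 20, 4, Beta), (28, qa, 34, Tai, 27, 28, Alpha), (28, qa, 34, Tai, 27, 28, Beta)}
Keep only column(s) sid, pname, region (20 duplicate(s) eliminated): {(21, Omega, k1), (21, Omega, mkt), (21, Omega, p1), (21, Omega, x2), (28, Alpha, k1), (28, Alpha, qa), (28, Beta, k1), (28, Beta, qa)}

{(21, Omega, k1), (21, Omega, mkt), (21, Omega, p1), (21, Omega, x2), (28, Alpha, k1), (28, Alpha, qa), (28, Beta, k1), (28, Beta, qa)}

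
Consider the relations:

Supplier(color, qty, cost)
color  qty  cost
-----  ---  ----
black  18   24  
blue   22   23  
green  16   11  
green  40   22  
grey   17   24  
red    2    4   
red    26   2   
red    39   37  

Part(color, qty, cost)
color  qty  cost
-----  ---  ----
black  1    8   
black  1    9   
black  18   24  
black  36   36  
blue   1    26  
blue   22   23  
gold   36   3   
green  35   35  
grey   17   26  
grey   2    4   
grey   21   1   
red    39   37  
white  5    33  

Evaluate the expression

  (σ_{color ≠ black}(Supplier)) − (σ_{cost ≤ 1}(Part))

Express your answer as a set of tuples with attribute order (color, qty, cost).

σ[color ≠ black]: keep tuples satisfying color ≠ black → {(blue, 22, 23), (green, 16, 11), (green, 40, 22), (grey, 17, 24), (red, 2, 4), (red, 26, 2), (red, 39, 37)}
σ[cost ≤ 1]: keep tuples satisfying cost ≤ 1 → {(grey, 21, 1)}
Taking the difference: {(blue, 22, 23), (green, 16, 11), (green, 40, 22), (grey, 17, 24), (red, 2, 4), (red, 26, 2), (red, 39, 37)}

{(blue, 22, 23), (green, 16, 11), (green, 40, 22), (grey, 17, 24), (red, 2, 4), (red, 26, 2), (red, 39, 37)}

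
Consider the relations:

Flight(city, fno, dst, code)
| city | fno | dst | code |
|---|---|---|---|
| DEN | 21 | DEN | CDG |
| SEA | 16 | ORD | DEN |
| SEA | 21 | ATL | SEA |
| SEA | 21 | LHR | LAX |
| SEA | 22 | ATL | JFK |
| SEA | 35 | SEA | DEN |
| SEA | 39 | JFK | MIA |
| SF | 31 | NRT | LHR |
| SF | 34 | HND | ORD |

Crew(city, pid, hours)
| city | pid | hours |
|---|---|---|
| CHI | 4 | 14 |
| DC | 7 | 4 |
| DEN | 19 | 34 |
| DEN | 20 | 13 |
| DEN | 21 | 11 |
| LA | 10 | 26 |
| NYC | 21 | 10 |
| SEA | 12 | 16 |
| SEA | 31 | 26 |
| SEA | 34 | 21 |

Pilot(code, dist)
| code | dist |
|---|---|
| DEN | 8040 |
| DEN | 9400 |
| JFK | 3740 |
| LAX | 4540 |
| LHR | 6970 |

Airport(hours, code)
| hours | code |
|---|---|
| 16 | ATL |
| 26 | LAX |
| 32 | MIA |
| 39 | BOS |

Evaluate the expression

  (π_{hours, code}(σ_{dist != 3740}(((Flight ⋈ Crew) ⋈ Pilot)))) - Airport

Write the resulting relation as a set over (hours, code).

{(16, DEN), (16, LAX), (21, DEN), (21, LAX), (26, DEN)}

Flight ⋈ Crew (natural join on city): {(DEN, 21, DEN, CDG, 19, 34), (DEN, 21, DEN, CDG, 20, 13), (DEN, 21, DEN, CDG, 21, 11), (SEA, 16, ORD, DEN, 12, 16), (SEA, 16, ORD, DEN, 31, 26), (SEA, 16, ORD, DEN, 34, 21), (SEA, 21, ATL, SEA, 12, 16), (SEA, 21, ATL, SEA, 31, 26), (SEA, 21, ATL, SEA, 34, 21), (SEA, 21, LHR, LAX, 12, 16), (SEA, 21, LHR, LAX, 31, 26), (SEA, 21, LHR, LAX, 34, 21), (SEA, 22, ATL, JFK, 12, 16), (SEA, 22, ATL, JFK, 31, 26), (SEA, 22, ATL, JFK, 34, 21), (SEA, 35, SEA, DEN, 12, 16), (SEA, 35, SEA, DEN, 31, 26), (SEA, 35, SEA, DEN, 34, 21), (SEA, 39, JFK, MIA, 12, 16), (SEA, 39, JFK, MIA, 31, 26), (SEA, 39, JFK, MIA, 34, 21)}
(Flight ⋈ Crew) ⋈ Pilot (natural join on code): {(SEA, 16, ORD, DEN, 12, 16, 8040), (SEA, 16, ORD, DEN, 12, 16, 9400), (SEA, 16, ORD, DEN, 31, 26, 8040), (SEA, 16, ORD, DEN, 31, 26, 9400), (SEA, 16, ORD, DEN, 34, 21, 8040), (SEA, 16, ORD, DEN, 34, 21, 9400), (SEA, 21, LHR, LAX, 12, 16, 4540), (SEA, 21, LHR, LAX, 31, 26, 4540), (SEA, 21, LHR, LAX, 34, 21, 4540), (SEA, 22, ATL, JFK, 12, 16, 3740), (SEA, 22, ATL, JFK, 31, 26, 3740), (SEA, 22, ATL, JFK, 34, 21, 3740), (SEA, 35, SEA, DEN, 12, 16, 8040), (SEA, 35, SEA, DEN, 12, 16, 9400), (SEA, 35, SEA, DEN, 31, 26, 8040), (SEA, 35, SEA, DEN, 31, 26, 9400), (SEA, 35, SEA, DEN, 34, 21, 8040), (SEA, 35, SEA, DEN, 34, 21, 9400)}
σ[dist != 3740]: keep tuples satisfying dist != 3740 → {(SEA, 16, ORD, DEN, 12, 16, 8040), (SEA, 16, ORD, DEN, 12, 16, 9400), (SEA, 16, ORD, DEN, 31, 26, 8040), (SEA, 16, ORD, DEN, 31, 26, 9400), (SEA, 16, ORD, DEN, 34, 21, 8040), (SEA, 16, ORD, DEN, 34, 21, 9400), (SEA, 21, LHR, LAX, 12, 16, 4540), (SEA, 21, LHR, LAX, 31, 26, 4540), (SEA, 21, LHR, LAX, 34, 21, 4540), (SEA, 35, SEA, DEN, 12, 16, 8040), (SEA, 35, SEA, DEN, 12, 16, 9400), (SEA, 35, SEA, DEN, 31, 26, 8040), (SEA, 35, SEA, DEN, 31, 26, 9400), (SEA, 35, SEA, DEN, 34, 21, 8040), (SEA, 35, SEA, DEN, 34, 21, 9400)}
Projecting to hours, code (9 duplicate(s) eliminated): {(16, DEN), (16, LAX), (21, DEN), (21, LAX), (26, DEN), (26, LAX)}
Taking the difference: {(16, DEN), (16, LAX), (21, DEN), (21, LAX), (26, DEN)}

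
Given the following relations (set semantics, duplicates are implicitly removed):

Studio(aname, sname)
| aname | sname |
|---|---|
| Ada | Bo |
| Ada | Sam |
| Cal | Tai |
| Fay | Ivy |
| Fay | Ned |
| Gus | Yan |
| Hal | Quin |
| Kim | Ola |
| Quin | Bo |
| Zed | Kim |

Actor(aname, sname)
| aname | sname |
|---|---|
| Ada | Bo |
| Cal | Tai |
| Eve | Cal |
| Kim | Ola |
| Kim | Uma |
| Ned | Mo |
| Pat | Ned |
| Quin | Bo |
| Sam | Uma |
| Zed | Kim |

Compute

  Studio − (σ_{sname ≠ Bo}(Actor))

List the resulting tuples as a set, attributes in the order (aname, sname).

{(Ada, Bo), (Ada, Sam), (Fay, Ivy), (Fay, Ned), (Gus, Yan), (Hal, Quin), (Quin, Bo)}

Apply σ_{sname ≠ Bo}; surviving tuples: {(Cal, Tai), (Eve, Cal), (Kim, Ola), (Kim, Uma), (Ned, Mo), (Pat, Ned), (Sam, Uma), (Zed, Kim)}
Difference: {(Ada, Bo), (Ada, Sam), (Cal, Tai), (Fay, Ivy), (Fay, Ned), (Gus, Yan), (Hal, Quin), (Kim, Ola), (Quin, Bo), (Zed, Kim)} with {(Cal, Tai), (Eve, Cal), (Kim, Ola), (Kim, Uma), (Ned, Mo), (Pat, Ned), (Sam, Uma), (Zed, Kim)} → {(Ada, Bo), (Ada, Sam), (Fay, Ivy), (Fay, Ned), (Gus, Yan), (Hal, Quin), (Quin, Bo)}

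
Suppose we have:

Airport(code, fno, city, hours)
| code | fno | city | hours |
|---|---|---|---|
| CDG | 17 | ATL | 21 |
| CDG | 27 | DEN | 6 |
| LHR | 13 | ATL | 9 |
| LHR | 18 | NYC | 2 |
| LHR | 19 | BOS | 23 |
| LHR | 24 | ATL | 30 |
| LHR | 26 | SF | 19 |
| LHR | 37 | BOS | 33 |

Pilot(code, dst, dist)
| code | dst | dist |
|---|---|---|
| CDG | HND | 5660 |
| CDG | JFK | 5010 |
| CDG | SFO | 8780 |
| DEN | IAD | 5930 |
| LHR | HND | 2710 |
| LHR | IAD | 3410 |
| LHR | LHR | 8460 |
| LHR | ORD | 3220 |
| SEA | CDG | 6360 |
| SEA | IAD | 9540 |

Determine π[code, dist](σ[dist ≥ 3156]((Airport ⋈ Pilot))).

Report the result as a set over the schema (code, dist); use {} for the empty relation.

{(CDG, 5010), (CDG, 5660), (CDG, 8780), (LHR, 3220), (LHR, 3410), (LHR, 8460)}

Natural join on code: {(CDG, 17, ATL, 21, HND, 5660), (CDG, 17, ATL, 21, JFK, 5010), (CDG, 17, ATL, 21, SFO, 8780), (CDG, 27, DEN, 6, HND, 5660), (CDG, 27, DEN, 6, JFK, 5010), (CDG, 27, DEN, 6, SFO, 8780), (LHR, 13, ATL, 9, HND, 2710), (LHR, 13, ATL, 9, IAD, 3410), (LHR, 13, ATL, 9, LHR, 8460), (LHR, 13, ATL, 9, ORD, 3220), (LHR, 18, NYC, 2, HND, 2710), (LHR, 18, NYC, 2, IAD, 3410), (LHR, 18, NYC, 2, LHR, 8460), (LHR, 18, NYC, 2, ORD, 3220), (LHR, 19, BOS, 23, HND, 2710), (LHR, 19, BOS, 23, IAD, 3410), (LHR, 19, BOS, 23, LHR, 8460), (LHR, 19, BOS, 23, ORD, 3220), (LHR, 24, ATL, 30, HND, 2710), (LHR, 24, ATL, 30, IAD, 3410), (LHR, 24, ATL, 30, LHR, 8460), (LHR, 24, ATL, 30, ORD, 3220), (LHR, 26, SF, 19, HND, 2710), (LHR, 26, SF, 19, IAD, 3410), (LHR, 26, SF, 19, LHR, 8460), (LHR, 26, SF, 19, ORD, 3220), (LHR, 37, BOS, 33, HND, 2710), (LHR, 37, BOS, 33, IAD, 3410), (LHR, 37, BOS, 33, LHR, 8460), (LHR, 37, BOS, 33, ORD, 3220)}
Selection dist ≥ 3156: {(CDG, 17, ATL, 21, HND, 5660), (CDG, 17, ATL, 21, JFK, 5010), (CDG, 17, ATL, 21, SFO, 8780), (CDG, 27, DEN, 6, HND, 5660), (CDG, 27, DEN, 6, JFK, 5010), (CDG, 27, DEN, 6, SFO, 8780), (LHR, 13, ATL, 9, IAD, 3410), (LHR, 13, ATL, 9, LHR, 8460), (LHR, 13, ATL, 9, ORD, 3220), (LHR, 18, NYC, 2, IAD, 3410), (LHR, 18, NYC, 2, LHR, 8460), (LHR, 18, NYC, 2, ORD, 3220), (LHR, 19, BOS, 23, IAD, 3410), (LHR, 19, BOS, 23, LHR, 8460), (LHR, 19, BOS, 23, ORD, 3220), (LHR, 24, ATL, 30, IAD, 3410), (LHR, 24, ATL, 30, LHR, 8460), (LHR, 24, ATL, 30, ORD, 3220), (LHR, 26, SF, 19, IAD, 3410), (LHR, 26, SF, 19, LHR, 8460), (LHR, 26, SF, 19, ORD, 3220), (LHR, 37, BOS, 33, IAD, 3410), (LHR, 37, BOS, 33, LHR, 8460), (LHR, 37, BOS, 33, ORD, 3220)}
π_{code, dist} gives {(CDG, 5010), (CDG, 5660), (CDG, 8780), (LHR, 3220), (LHR, 3410), (LHR, 8460)} (18 duplicate(s) eliminated).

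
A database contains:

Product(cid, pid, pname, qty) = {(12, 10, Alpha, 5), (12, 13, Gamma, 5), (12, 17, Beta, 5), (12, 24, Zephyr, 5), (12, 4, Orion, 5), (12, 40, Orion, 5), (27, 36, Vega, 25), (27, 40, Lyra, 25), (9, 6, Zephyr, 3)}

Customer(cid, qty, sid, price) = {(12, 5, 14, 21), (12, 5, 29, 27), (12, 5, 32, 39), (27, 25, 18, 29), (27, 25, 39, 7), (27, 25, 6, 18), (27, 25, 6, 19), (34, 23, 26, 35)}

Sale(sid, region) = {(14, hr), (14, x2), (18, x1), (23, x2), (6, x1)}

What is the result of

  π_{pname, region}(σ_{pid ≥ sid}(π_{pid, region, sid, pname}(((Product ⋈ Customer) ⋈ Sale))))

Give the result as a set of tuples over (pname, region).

Joining Product and Customer on cid, qty yields {(12, 10, Alpha, 5, 14, 21), (12, 10, Alpha, 5, 29, 27), (12, 10, Alpha, 5, 32, 39), (12, 13, Gamma, 5, 14, 21), (12, 13, Gamma, 5, 29, 27), (12, 13, Gamma, 5, 32, 39), (12, 17, Beta, 5, 14, 21), (12, 17, Beta, 5, 29, 27), (12, 17, Beta, 5, 32, 39), (12, 24, Zephyr, 5, 14, 21), (12, 24, Zephyr, 5, 29, 27), (12, 24, Zephyr, 5, 32, 39), (12, 4, Orion, 5, 14, 21), (12, 4, Orion, 5, 29, 27), (12, 4, Orion, 5, 32, 39), (12, 40, Orion, 5, 14, 21), (12, 40, Orion, 5, 29, 27), (12, 40, Orion, 5, 32, 39), (27, 36, Vega, 25, 18, 29), (27, 36, Vega, 25, 39, 7), (27, 36, Vega, 25, 6, 18), (27, 36, Vega, 25, 6, 19), (27, 40, Lyra, 25, 18, 29), (27, 40, Lyra, 25, 39, 7), (27, 40, Lyra, 25, 6, 18), (27, 40, Lyra, 25, 6, 19)}.
Joining (Product ⋈ Customer) and Sale on sid yields {(12, 10, Alpha, 5, 14, 21, hr), (12, 10, Alpha, 5, 14, 21, x2), (12, 13, Gamma, 5, 14, 21, hr), (12, 13, Gamma, 5, 14, 21, x2), (12, 17, Beta, 5, 14, 21, hr), (12, 17, Beta, 5, 14, 21, x2), (12, 24, Zephyr, 5, 14, 21, hr), (12, 24, Zephyr, 5, 14, 21, x2), (12, 4, Orion, 5, 14, 21, hr), (12, 4, Orion, 5, 14, 21, x2), (12, 40, Orion, 5, 14, 21, hr), (12, 40, Orion, 5, 14, 21, x2), (27, 36, Vega, 25, 18, 29, x1), (27, 36, Vega, 25, 6, 18, x1), (27, 36, Vega, 25, 6, 19, x1), (27, 40, Lyra, 25, 18, 29, x1), (27, 40, Lyra, 25, 6, 18, x1), (27, 40, Lyra, 25, 6, 19, x1)}.
Keep only column(s) pid, region, sid, pname (2 duplicate(s) eliminated): {(10, hr, 14, Alpha), (10, x2, 14, Alpha), (13, hr, 14, Gamma), (13, x2, 14, Gamma), (17, hr, 14, Beta), (17, x2, 14, Beta), (24, hr, 14, Zephyr), (24, x2, 14, Zephyr), (36, x1, 18, Vega), (36, x1, 6, Vega), (4, hr, 14, Orion), (4, x2, 14, Orion), (40, hr, 14, Orion), (40, x1, 18, Lyra), (40, x1, 6, Lyra), (40, x2, 14, Orion)}
Apply σ_{pid ≥ sid}; surviving tuples: {(17, hr, 14, Beta), (17, x2, 14, Beta), (24, hr, 14, Zephyr), (24, x2, 14, Zephyr), (36, x1, 18, Vega), (36, x1, 6, Vega), (40, hr, 14, Orion), (40, x1, 18, Lyra), (40, x1, 6, Lyra), (40, x2, 14, Orion)}
Keep only column(s) pname, region (2 duplicate(s) eliminated): {(Beta, hr), (Beta, x2), (Lyra, x1), (Orion, hr), (Orion, x2), (Vega, x1), (Zephyr, hr), (Zephyr, x2)}

{(Beta, hr), (Beta, x2), (Lyra, x1), (Orion, hr), (Orion, x2), (Vega, x1), (Zephyr, hr), (Zephyr, x2)}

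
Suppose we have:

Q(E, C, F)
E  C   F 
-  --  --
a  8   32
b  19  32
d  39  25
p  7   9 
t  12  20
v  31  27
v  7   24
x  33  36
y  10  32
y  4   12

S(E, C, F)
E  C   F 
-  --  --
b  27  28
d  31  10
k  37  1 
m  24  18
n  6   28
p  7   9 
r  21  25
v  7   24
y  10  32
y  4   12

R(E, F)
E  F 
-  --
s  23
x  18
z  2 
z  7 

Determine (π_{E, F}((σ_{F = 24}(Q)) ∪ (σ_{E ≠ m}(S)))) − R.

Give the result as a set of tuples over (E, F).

{(b, 28), (d, 10), (k, 1), (n, 28), (p, 9), (r, 25), (v, 24), (y, 12), (y, 32)}

Apply σ_{F = 24}; surviving tuples: {(v, 7, 24)}
Apply σ_{E ≠ m}; surviving tuples: {(b, 27, 28), (d, 31, 10), (k, 37, 1), (n, 6, 28), (p, 7, 9), (r, 21, 25), (v, 7, 24), (y, 10, 32), (y, 4, 12)}
Taking the union: {(b, 27, 28), (d, 31, 10), (k, 37, 1), (n, 6, 28), (p, 7, 9), (r, 21, 25), (v, 7, 24), (y, 10, 32), (y, 4, 12)}
π_{E, F} gives {(b, 28), (d, 10), (k, 1), (n, 28), (p, 9), (r, 25), (v, 24), (y, 12), (y, 32)}.
Taking the difference: {(b, 28), (d, 10), (k, 1), (n, 28), (p, 9), (r, 25), (v, 24), (y, 12), (y, 32)}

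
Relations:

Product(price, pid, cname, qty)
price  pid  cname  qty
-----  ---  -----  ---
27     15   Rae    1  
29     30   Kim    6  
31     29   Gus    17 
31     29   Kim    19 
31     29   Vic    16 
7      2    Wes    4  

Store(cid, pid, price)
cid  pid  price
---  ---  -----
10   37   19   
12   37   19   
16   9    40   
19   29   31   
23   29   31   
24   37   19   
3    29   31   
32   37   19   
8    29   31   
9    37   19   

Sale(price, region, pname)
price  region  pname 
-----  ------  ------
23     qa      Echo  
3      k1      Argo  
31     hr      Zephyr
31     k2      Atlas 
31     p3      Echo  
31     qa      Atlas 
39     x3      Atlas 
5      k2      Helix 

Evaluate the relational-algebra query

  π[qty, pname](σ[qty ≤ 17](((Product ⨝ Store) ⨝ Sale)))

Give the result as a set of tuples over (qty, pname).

{(16, Atlas), (16, Echo), (16, Zephyr), (17, Atlas), (17, Echo), (17, Zephyr)}

Joining Product and Store on price, pid yields {(31, 29, Gus, 17, 19), (31, 29, Gus, 17, 23), (31, 29, Gus, 17, 3), (31, 29, Gus, 17, 8), (31, 29, Kim, 19, 19), (31, 29, Kim, 19, 23), (31, 29, Kim, 19, 3), (31, 29, Kim, 19, 8), (31, 29, Vic, 16, 19), (31, 29, Vic, 16, 23), (31, 29, Vic, 16, 3), (31, 29, Vic, 16, 8)}.
Joining (Product ⨝ Store) and Sale on price yields {(31, 29, Gus, 17, 19, hr, Zephyr), (31, 29, Gus, 17, 19, k2, Atlas), (31, 29, Gus, 17, 19, p3, Echo), (31, 29, Gus, 17, 19, qa, Atlas), (31, 29, Gus, 17, 23, hr, Zephyr), (31, 29, Gus, 17, 23, k2, Atlas), (31, 29, Gus, 17, 23, p3, Echo), (31, 29, Gus, 17, 23, qa, Atlas), (31, 29, Gus, 17, 3, hr, Zephyr), (31, 29, Gus, 17, 3, k2, Atlas), (31, 29, Gus, 17, 3, p3, Echo), (31, 29, Gus, 17, 3, qa, Atlas), (31, 29, Gus, 17, 8, hr, Zephyr), (31, 29, Gus, 17, 8, k2, Atlas), (31, 29, Gus, 17, 8, p3, Echo), (31, 29, Gus, 17, 8, qa, Atlas), (31, 29, Kim, 19, 19, hr, Zephyr), (31, 29, Kim, 19, 19, k2, Atlas), (31, 29, Kim, 19, 19, p3, Echo), (31, 29, Kim, 19, 19, qa, Atlas), (31, 29, Kim, 19, 23, hr, Zephyr), (31, 29, Kim, 19, 23, k2, Atlas), (31, 29, Kim, 19, 23, p3, Echo), (31, 29, Kim, 19, 23, qa, Atlas), (31, 29, Kim, 19, 3, hr, Zephyr), (31, 29, Kim, 19, 3, k2, Atlas), (31, 29, Kim, 19, 3, p3, Echo), (31, 29, Kim, 19, 3, qa, Atlas), (31, 29, Kim, 19, 8, hr, Zephyr), (31, 29, Kim, 19, 8, k2, Atlas), (31, 29, Kim, 19, 8, p3, Echo), (31, 29, Kim, 19, 8, qa, Atlas), (31, 29, Vic, 16, 19, hr, Zephyr), (31, 29, Vic, 16, 19, k2, Atlas), (31, 29, Vic, 16, 19, p3, Echo), (31, 29, Vic, 16, 19, qa, Atlas), (31, 29, Vic, 16, 23, hr, Zephyr), (31, 29, Vic, 16, 23, k2, Atlas), (31, 29, Vic, 16, 23, p3, Echo), (31, 29, Vic, 16, 23, qa, Atlas), (31, 29, Vic, 16, 3, hr, Zephyr), (31, 29, Vic, 16, 3, k2, Atlas), (31, 29, Vic, 16, 3, p3, Echo), (31, 29, Vic, 16, 3, qa, Atlas), (31, 29, Vic, 16, 8, hr, Zephyr), (31, 29, Vic, 16, 8, k2, Atlas), (31, 29, Vic, 16, 8, p3, Echo), (31, 29, Vic, 16, 8, qa, Atlas)}.
Filtering on qty ≤ 17 leaves {(31, 29, Gus, 17, 19, hr, Zephyr), (31, 29, Gus, 17, 19, k2, Atlas), (31, 29, Gus, 17, 19, p3, Echo), (31, 29, Gus, 17, 19, qa, Atlas), (31, 29, Gus, 17, 23, hr, Zephyr), (31, 29, Gus, 17, 23, k2, Atlas), (31, 29, Gus, 17, 23, p3, Echo), (31, 29, Gus, 17, 23, qa, Atlas), (31, 29, Gus, 17, 3, hr, Zephyr), (31, 29, Gus, 17, 3, k2, Atlas), (31, 29, Gus, 17, 3, p3, Echo), (31, 29, Gus, 17, 3, qa, Atlas), (31, 29, Gus, 17, 8, hr, Zephyr), (31, 29, Gus, 17, 8, k2, Atlas), (31, 29, Gus, 17, 8, p3, Echo), (31, 29, Gus, 17, 8, qa, Atlas), (31, 29, Vic, 16, 19, hr, Zephyr), (31, 29, Vic, 16, 19, k2, Atlas), (31, 29, Vic, 16, 19, p3, Echo), (31, 29, Vic, 16, 19, qa, Atlas), (31, 29, Vic, 16, 23, hr, Zephyr), (31, 29, Vic, 16, 23, k2, Atlas), (31, 29, Vic, 16, 23, p3, Echo), (31, 29, Vic, 16, 23, qa, Atlas), (31, 29, Vic, 16, 3, hr, Zephyr), (31, 29, Vic, 16, 3, k2, Atlas), (31, 29, Vic, 16, 3, p3, Echo), (31, 29, Vic, 16, 3, qa, Atlas), (31, 29, Vic, 16, 8, hr, Zephyr), (31, 29, Vic, 16, 8, k2, Atlas), (31, 29, Vic, 16, 8, p3, Echo), (31, 29, Vic, 16, 8, qa, Atlas)}.
Keep only column(s) qty, pname (26 duplicate(s) eliminated): {(16, Atlas), (16, Echo), (16, Zephyr), (17, Atlas), (17, Echo), (17, Zephyr)}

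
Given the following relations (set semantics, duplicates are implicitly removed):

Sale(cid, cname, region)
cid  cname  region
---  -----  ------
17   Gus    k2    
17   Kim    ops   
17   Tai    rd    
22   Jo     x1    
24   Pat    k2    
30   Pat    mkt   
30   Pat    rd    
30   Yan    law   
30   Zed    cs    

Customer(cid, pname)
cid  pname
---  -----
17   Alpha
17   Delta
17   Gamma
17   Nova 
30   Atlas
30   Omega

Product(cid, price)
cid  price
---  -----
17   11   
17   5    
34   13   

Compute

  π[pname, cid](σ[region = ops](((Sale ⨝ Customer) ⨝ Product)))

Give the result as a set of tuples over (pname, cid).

{(Alpha, 17), (Delta, 17), (Gamma, 17), (Nova, 17)}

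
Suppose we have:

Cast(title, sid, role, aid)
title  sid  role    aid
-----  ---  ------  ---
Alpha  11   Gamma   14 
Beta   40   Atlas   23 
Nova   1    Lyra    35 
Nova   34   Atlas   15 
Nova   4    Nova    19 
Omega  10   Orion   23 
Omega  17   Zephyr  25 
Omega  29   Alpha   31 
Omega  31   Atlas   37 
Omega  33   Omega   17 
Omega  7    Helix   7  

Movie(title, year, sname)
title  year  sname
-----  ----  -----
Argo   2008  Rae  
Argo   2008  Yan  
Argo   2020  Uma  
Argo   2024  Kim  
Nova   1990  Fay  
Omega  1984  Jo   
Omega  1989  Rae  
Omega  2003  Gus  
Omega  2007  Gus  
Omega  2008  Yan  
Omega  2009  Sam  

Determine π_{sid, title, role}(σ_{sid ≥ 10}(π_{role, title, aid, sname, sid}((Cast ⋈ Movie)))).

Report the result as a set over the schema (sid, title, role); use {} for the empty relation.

{(10, Omega, Orion), (17, Omega, Zephyr), (29, Omega, Alpha), (31, Omega, Atlas), (33, Omega, Omega), (34, Nova, Atlas)}

Natural join on title: {(Nova, 1, Lyra, 35, 1990, Fay), (Nova, 34, Atlas, 15, 1990, Fay), (Nova, 4, Nova, 19, 1990, Fay), (Omega, 10, Orion, 23, 1984, Jo), (Omega, 10, Orion, 23, 1989, Rae), (Omega, 10, Orion, 23, 2003, Gus), (Omega, 10, Orion, 23, 2007, Gus), (Omega, 10, Orion, 23, 2008, Yan), (Omega, 10, Orion, 23, 2009, Sam), (Omega, 17, Zephyr, 25, 1984, Jo), (Omega, 17, Zephyr, 25, 1989, Rae), (Omega, 17, Zephyr, 25, 2003, Gus), (Omega, 17, Zephyr, 25, 2007, Gus), (Omega, 17, Zephyr, 25, 2008, Yan), (Omega, 17, Zephyr, 25, 2009, Sam), (Omega, 29, Alpha, 31, 1984, Jo), (Omega, 29, Alpha, 31, 1989, Rae), (Omega, 29, Alpha, 31, 2003, Gus), (Omega, 29, Alpha, 31, 2007, Gus), (Omega, 29, Alpha, 31, 2008, Yan), (Omega, 29, Alpha, 31, 2009, Sam), (Omega, 31, Atlas, 37, 1984, Jo), (Omega, 31, Atlas, 37, 1989, Rae), (Omega, 31, Atlas, 37, 2003, Gus), (Omega, 31, Atlas, 37, 2007, Gus), (Omega, 31, Atlas, 37, 2008, Yan), (Omega, 31, Atlas, 37, 2009, Sam), (Omega, 33, Omega, 17, 1984, Jo), (Omega, 33, Omega, 17, 1989, Rae), (Omega, 33, Omega, 17, 2003, Gus), (Omega, 33, Omega, 17, 2007, Gus), (Omega, 33, Omega, 17, 2008, Yan), (Omega, 33, Omega, 17, 2009, Sam), (Omega, 7, Helix, 7, 1984, Jo), (Omega, 7, Helix, 7, 1989, Rae), (Omega, 7, Helix, 7, 2003, Gus), (Omega, 7, Helix, 7, 2007, Gus), (Omega, 7, Helix, 7, 2008, Yan), (Omega, 7, Helix, 7, 2009, Sam)}
Projecting to role, title, aid, sname, sid (6 duplicate(s) eliminated): {(Alpha, Omega, 31, Gus, 29), (Alpha, Omega, 31, Jo, 29), (Alpha, Omega, 31, Rae, 29), (Alpha, Omega, 31, Sam, 29), (Alpha, Omega, 31, Yan, 29), (Atlas, Nova, 15, Fay, 34), (Atlas, Omega, 37, Gus, 31), (Atlas, Omega, 37, Jo, 31), (Atlas, Omega, 37, Rae, 31), (Atlas, Omega, 37, Sam, 31), (Atlas, Omega, 37, Yan, 31), (Helix, Omega, 7, Gus, 7), (Helix, Omega, 7, Jo, 7), (Helix, Omega, 7, Rae, 7), (Helix, Omega, 7, Sam, 7), (Helix, Omega, 7, Yan, 7), (Lyra, Nova, 35, Fay, 1), (Nova, Nova, 19, Fay, 4), (Omega, Omega, 17, Gus, 33), (Omega, Omega, 17, Jo, 33), (Omega, Omega, 17, Rae, 33), (Omega, Omega, 17, Sam, 33), (Omega, Omega, 17, Yan, 33), (Orion, Omega, 23, Gus, 10), (Orion, Omega, 23, Jo, 10), (Orion, Omega, 23, Rae, 10), (Orion, Omega, 23, Sam, 10), (Orion, Omega, 23, Yan, 10), (Zephyr, Omega, 25, Gus, 17), (Zephyr, Omega, 25, Jo, 17), (Zephyr, Omega, 25, Rae, 17), (Zephyr, Omega, 25, Sam, 17), (Zephyr, Omega, 25, Yan, 17)}
Apply σ_{sid ≥ 10}; surviving tuples: {(Alpha, Omega, 31, Gus, 29), (Alpha, Omega, 31, Jo, 29), (Alpha, Omega, 31, Rae, 29), (Alpha, Omega, 31, Sam, 29), (Alpha, Omega, 31, Yan, 29), (Atlas, Nova, 15, Fay, 34), (Atlas, Omega, 37, Gus, 31), (Atlas, Omega, 37, Jo, 31), (Atlas, Omega, 37, Rae, 31), (Atlas, Omega, 37, Sam, 31), (Atlas, Omega, 37, Yan, 31), (Omega, Omega, 17, Gus, 33), (Omega, Omega, 17, Jo, 33), (Omega, Omega, 17, Rae, 33), (Omega, Omega, 17, Sam, 33), (Omega, Omega, 17, Yan, 33), (Orion, Omega, 23, Gus, 10), (Orion, Omega, 23, Jo, 10), (Orion, Omega, 23, Rae, 10), (Orion, Omega, 23, Sam, 10), (Orion, Omega, 23, Yan, 10), (Zephyr, Omega, 25, Gus, 17), (Zephyr, Omega, 25, Jo, 17), (Zephyr, Omega, 25, Rae, 17), (Zephyr, Omega, 25, Sam, 17), (Zephyr, Omega, 25, Yan, 17)}
Projecting to sid, title, role (20 duplicate(s) eliminated): {(10, Omega, Orion), (17, Omega, Zephyr), (29, Omega, Alpha), (31, Omega, Atlas), (33, Omega, Omega), (34, Nova, Atlas)}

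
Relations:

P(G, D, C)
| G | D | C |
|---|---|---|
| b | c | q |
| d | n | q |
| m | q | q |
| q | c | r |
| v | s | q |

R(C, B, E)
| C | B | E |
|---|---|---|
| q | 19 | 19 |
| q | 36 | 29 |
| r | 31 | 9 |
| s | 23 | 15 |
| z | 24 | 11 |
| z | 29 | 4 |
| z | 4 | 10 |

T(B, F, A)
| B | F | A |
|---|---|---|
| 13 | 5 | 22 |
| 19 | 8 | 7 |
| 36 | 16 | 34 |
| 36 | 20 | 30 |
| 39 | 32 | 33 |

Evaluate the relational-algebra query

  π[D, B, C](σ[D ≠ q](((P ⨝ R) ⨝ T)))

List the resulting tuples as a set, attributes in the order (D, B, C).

Natural join on C: {(b, c, q, 19, 19), (b, c, q, 36, 29), (d, n, q, 19, 19), (d, n, q, 36, 29), (m, q, q, 19, 19), (m, q, q, 36, 29), (q, c, r, 31, 9), (v, s, q, 19, 19), (v, s, q, 36, 29)}
Natural join on B: {(b, c, q, 19, 19, 8, 7), (b, c, q, 36, 29, 16, 34), (b, c, q, 36, 29, 20, 30), (d, n, q, 19, 19, 8, 7), (d, n, q, 36, 29, 16, 34), (d, n, q, 36, 29, 20, 30), (m, q, q, 19, 19, 8, 7), (m, q, q, 36, 29, 16, 34), (m, q, q, 36, 29, 20, 30), (v, s, q, 19, 19, 8, 7), (v, s, q, 36, 29, 16, 34), (v, s, q, 36, 29, 20, 30)}
σ[D ≠ q]: keep tuples satisfying D ≠ q → {(b, c, q, 19, 19, 8, 7), (b, c, q, 36, 29, 16, 34), (b, c, q, 36, 29, 20, 30), (d, n, q, 19, 19, 8, 7), (d, n, q, 36, 29, 16, 34), (d, n, q, 36, 29, 20, 30), (v, s, q, 19, 19, 8, 7), (v, s, q, 36, 29, 16, 34), (v, s, q, 36, 29, 20, 30)}
π[D, B, C]: project onto (D, B, C) (3 duplicate(s) eliminated) → {(c, 19, q), (c, 36, q), (n, 19, q), (n, 36, q), (s, 19, q), (s, 36, q)}

{(c, 19, q), (c, 36, q), (n, 19, q), (n, 36, q), (s, 19, q), (s, 36, q)}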